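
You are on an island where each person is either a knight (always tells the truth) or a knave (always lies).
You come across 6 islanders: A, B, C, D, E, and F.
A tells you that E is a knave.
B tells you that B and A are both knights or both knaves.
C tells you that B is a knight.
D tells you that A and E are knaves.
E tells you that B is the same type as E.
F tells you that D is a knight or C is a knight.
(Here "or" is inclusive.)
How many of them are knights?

4

The unique consistent assignment is A=knight, B=knight, C=knight, D=knave, E=knave, F=knight.
That has 4 knights.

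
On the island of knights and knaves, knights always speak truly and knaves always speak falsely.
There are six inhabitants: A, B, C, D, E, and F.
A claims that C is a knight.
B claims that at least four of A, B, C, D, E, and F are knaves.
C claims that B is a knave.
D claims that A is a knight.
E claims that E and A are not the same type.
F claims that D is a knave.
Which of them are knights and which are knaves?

Knights: B and F. Knaves: A, C, D, and E.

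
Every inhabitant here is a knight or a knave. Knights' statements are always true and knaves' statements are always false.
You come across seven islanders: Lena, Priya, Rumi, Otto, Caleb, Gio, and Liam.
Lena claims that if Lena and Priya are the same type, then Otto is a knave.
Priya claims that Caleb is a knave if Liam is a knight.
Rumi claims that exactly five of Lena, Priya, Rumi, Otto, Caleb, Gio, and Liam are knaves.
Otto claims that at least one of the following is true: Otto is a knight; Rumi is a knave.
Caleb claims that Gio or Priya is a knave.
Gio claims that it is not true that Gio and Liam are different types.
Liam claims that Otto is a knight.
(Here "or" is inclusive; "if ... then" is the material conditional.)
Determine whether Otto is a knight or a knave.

Otto is a knight.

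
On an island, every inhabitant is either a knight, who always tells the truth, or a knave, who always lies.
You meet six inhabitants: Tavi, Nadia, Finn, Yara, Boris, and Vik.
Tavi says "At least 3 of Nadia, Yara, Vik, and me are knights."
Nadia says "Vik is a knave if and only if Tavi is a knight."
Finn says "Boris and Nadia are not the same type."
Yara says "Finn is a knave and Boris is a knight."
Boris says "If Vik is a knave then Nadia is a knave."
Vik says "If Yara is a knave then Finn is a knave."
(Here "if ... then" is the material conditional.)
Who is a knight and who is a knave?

As a knave, Tavi's statement "at least 3 of Nadia, Yara, Vik, and me are knights" should be false; it is.
Nadia is a knave, and the claim "Vik is a knave if and only if Tavi is a knight" is indeed false.
Finn is a knight; "Boris and Nadia are not the same type" is true, as required.
Yara (knave): "Finn is a knave and Boris is a knight" — false. ✓
Boris is a knight, and the claim "if Vik is a knave then Nadia is a knave" is indeed true.
Vik is a knave, so "if Yara is a knave then Finn is a knave" must be false — and it is.

Tavi is a knave, Nadia is a knave, Finn is a knight, Yara is a knave, Boris is a knight, and Vik is a knave.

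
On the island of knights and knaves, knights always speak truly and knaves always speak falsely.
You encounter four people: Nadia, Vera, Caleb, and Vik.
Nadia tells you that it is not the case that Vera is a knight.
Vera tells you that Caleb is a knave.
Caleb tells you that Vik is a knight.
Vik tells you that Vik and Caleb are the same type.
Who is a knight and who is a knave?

Nadia is a knight, Vera is a knave, Caleb is a knight, and Vik is a knight.

Nadia (knight): "it is not the case that Vera is a knight" — true. ✓
Since Vera is a knave, "Caleb is a knave" needs to be false, which holds.
Caleb (knight): "Vik is a knight" — true. ✓
Vik is a knight; "Vik and Caleb are the same type" is true, as required.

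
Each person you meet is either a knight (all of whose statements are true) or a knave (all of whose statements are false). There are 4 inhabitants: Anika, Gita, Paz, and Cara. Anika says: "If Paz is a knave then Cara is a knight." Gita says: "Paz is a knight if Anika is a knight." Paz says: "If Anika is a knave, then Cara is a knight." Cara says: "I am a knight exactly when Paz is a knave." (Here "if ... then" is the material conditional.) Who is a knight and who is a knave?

Knights: Gita. Knaves: Anika, Paz, and Cara.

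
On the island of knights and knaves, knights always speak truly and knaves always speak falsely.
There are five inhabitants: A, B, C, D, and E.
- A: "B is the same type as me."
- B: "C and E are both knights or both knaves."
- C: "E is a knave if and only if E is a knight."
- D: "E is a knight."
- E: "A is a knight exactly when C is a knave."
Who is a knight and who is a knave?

A is a knave, B is a knight, C is a knave, D is a knave, and E is a knave.

A is a knave, so "B is the same type as me" must be False — and it is.
B is a knight, so "C and E are both knights or both knaves" must be true — and it is.
C is a knave, so "E is a knave if and only if E is a knight" must be False — and it is.
Since D is a knave, "E is a knight" needs to be False, which holds.
E is a knave, and the claim "A is a knight exactly when C is a knave" is indeed False.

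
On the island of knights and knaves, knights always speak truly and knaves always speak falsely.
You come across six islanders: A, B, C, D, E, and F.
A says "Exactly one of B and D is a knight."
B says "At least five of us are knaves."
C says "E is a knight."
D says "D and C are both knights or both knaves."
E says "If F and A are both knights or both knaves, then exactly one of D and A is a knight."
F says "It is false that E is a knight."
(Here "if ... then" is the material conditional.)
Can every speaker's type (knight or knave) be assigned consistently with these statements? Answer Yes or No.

Yes

One consistent assignment: A=knight, B=knave, C=knight, D=knight, E=knight, F=knave.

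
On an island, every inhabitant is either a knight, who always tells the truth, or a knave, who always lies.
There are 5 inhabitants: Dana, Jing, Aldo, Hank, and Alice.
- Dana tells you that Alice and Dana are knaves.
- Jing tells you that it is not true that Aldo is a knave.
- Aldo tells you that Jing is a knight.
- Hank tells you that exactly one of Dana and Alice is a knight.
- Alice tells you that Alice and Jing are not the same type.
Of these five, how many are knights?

2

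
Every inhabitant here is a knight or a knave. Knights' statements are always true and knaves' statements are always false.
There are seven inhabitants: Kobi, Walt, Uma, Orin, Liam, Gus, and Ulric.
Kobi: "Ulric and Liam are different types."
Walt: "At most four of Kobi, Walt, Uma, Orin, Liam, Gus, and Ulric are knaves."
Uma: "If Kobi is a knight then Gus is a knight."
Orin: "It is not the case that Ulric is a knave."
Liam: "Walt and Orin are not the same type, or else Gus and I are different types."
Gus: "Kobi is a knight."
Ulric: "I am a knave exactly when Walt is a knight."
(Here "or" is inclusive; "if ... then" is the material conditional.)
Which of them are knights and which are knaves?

Kobi (knave): "Ulric and Liam are different types" — False. ✓
As a knave, Walt's statement "at most four of Kobi, Walt, Uma, Orin, Liam, Gus, and Ulric are knaves" should be False; it is.
Uma is a knight, so "if Kobi is a knight then Gus is a knight" must be True — and it is.
As a knave, Orin's statement "it is not the case that Ulric is a knave" should be False; it is.
Liam is a knave, and the claim "Walt and Orin are not the same type, or else Gus and I are different types" is indeed False.
Since Gus is a knave, "Kobi is a knight" needs to be False, which holds.
Ulric (knave): "I am a knave exactly when Walt is a knight" — False. ✓

Knights: Uma. Knaves: Kobi, Walt, Orin, Liam, Gus, and Ulric.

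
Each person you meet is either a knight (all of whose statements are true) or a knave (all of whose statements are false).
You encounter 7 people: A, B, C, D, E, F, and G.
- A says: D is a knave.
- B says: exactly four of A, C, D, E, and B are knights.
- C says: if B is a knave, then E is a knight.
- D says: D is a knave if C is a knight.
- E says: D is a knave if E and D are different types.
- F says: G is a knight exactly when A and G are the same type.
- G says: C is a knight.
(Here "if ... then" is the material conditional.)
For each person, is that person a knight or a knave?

A is a knave, B is a knave, C is a knave, D is a knight, E is a knave, F is a knave, and G is a knave.

A is a knave; "D is a knave" is False, as required.
B (knave): "exactly four of A, C, D, E, and B are knights" — False. ✓
C is a knave; "if B is a knave, then E is a knight" is False, as required.
D is a knight, and the claim "D is a knave if C is a knight" is indeed true.
E (knave): "D is a knave if E and D are different types" — False. ✓
F is a knave; "G is a knight exactly when A and G are the same type" is False, as required.
Since G is a knave, "C is a knight" needs to be False, which holds.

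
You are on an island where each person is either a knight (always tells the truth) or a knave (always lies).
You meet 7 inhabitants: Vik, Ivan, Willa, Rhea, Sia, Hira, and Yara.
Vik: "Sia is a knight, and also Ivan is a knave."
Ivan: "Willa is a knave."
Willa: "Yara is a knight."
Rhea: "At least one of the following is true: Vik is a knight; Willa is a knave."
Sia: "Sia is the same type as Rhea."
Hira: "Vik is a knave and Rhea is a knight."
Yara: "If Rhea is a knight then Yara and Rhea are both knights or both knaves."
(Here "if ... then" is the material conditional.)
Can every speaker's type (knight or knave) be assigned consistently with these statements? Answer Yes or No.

Yes

One consistent assignment: Vik=knight, Ivan=knave, Willa=knight, Rhea=knight, Sia=knight, Hira=knave, Yara=knight.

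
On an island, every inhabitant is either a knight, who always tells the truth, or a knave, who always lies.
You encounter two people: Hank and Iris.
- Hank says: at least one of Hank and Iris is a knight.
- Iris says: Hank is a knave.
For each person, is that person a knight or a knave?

Suppose Hank is a knave. Then Hank's statement "at least one of Hank and Iris is a knight" would have to be false. Checking the 2 ways to assign the others, none is consistent with every speaker.
(For instance, with Iris=knave, Iris's claim "Hank is a knave" comes out true where it would need to be false.)
So Hank must be a knight, making "at least one of Hank and Iris is a knight" true. Taking Hank=knight, Iris=knave, each remaining statement checks out:
  Iris (knave): "Hank is a knave" — false. ✓
This is the unique consistent assignment.

Hank is a knight and Iris is a knave.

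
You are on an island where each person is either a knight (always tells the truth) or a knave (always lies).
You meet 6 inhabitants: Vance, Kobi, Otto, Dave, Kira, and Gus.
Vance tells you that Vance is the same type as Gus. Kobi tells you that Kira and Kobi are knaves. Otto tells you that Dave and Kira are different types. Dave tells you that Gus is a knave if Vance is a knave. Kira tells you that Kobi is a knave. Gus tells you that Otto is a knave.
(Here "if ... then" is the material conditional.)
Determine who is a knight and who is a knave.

Knights: Vance, Dave, Kira, and Gus. Knaves: Kobi and Otto.

As a knight, Vance's statement "Vance is the same type as Gus" should be True; it is.
Kobi (knave): "Kira and Kobi are knaves" — false. ✓
Otto is a knave, so "Dave and Kira are different types" must be false — and it is.
Since Dave is a knight, "Gus is a knave if Vance is a knave" needs to be True, which holds.
Kira is a knight, and the claim "Kobi is a knave" is indeed True.
Gus (knight): "Otto is a knave" — True. ✓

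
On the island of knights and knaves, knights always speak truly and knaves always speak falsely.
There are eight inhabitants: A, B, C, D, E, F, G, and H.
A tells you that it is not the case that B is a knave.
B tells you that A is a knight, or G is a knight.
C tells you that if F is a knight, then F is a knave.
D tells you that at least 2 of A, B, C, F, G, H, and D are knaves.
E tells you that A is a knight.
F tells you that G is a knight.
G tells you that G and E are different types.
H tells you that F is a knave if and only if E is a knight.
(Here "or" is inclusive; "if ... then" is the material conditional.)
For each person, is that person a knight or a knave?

Since A is a knave, "it is not the case that B is a knave" needs to be false, which holds.
As a knave, B's statement "A is a knight, or G is a knight" should be false; it is.
As a knight, C's statement "if F is a knight, then F is a knave" should be true; it is.
Since D is a knight, "at least 2 of A, B, C, F, G, H, and D are knaves" needs to be true, which holds.
E is a knave, so "A is a knight" must be false — and it is.
F is a knave, and the claim "G is a knight" is indeed false.
G is a knave; "G and E are different types" is false, as required.
H is a knave, and the claim "F is a knave if and only if E is a knight" is indeed false.

Knights: C and D. Knaves: A, B, E, F, G, and H.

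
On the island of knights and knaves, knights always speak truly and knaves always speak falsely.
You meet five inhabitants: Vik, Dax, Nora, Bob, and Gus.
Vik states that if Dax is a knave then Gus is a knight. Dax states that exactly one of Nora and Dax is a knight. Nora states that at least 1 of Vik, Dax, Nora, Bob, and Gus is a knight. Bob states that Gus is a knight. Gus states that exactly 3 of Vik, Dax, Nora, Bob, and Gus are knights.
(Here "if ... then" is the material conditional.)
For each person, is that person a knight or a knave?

Knights: none. Knaves: Vik, Dax, Nora, Bob, and Gus.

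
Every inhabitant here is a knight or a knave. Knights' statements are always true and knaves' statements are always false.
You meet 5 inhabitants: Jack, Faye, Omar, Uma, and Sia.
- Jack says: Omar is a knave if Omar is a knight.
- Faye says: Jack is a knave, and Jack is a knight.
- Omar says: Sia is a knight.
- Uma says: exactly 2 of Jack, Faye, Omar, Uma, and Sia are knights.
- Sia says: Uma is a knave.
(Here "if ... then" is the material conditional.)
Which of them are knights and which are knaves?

Jack is a knight, and the claim "Omar is a knave if Omar is a knight" is indeed True.
Faye (knave): "Jack is a knave, and Jack is a knight" — False. ✓
Omar is a knave, so "Sia is a knight" must be False — and it is.
Since Uma is a knight, "exactly 2 of Jack, Faye, Omar, Uma, and Sia are knights" needs to be True, which holds.
Sia is a knave, so "Uma is a knave" must be False — and it is.

Knights: Jack and Uma. Knaves: Faye, Omar, and Sia.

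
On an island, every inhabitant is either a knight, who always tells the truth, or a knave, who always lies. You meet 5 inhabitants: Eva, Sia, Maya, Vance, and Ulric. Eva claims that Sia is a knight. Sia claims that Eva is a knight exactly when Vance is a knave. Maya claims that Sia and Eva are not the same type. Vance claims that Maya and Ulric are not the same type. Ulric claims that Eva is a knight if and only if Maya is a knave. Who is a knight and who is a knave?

Suppose Eva is a knight. Then Eva's statement "Sia is a knight" would have to be true. Checking the 16 ways to assign the others, none is consistent with every speaker.
(For instance, with Sia=knave, Maya=knave, Vance=knave, Ulric=knave, Eva's claim "Sia is a knight" comes out false where it would need to be true.)
So Eva must be a knave, making "Sia is a knight" false. Taking Eva=knave, Sia=knave, Maya=knave, Vance=knave, Ulric=knave, each remaining statement checks out:
  Sia (knave): "Eva is a knight exactly when Vance is a knave" — false. ✓
  Maya (knave): "Sia and Eva are not the same type" — false. ✓
  Vance (knave): "Maya and Ulric are not the same type" — false. ✓
  Ulric (knave): "Eva is a knight if and only if Maya is a knave" — false. ✓
This is the unique consistent assignment.

Eva is a knave, Sia is a knave, Maya is a knave, Vance is a knave, and Ulric is a knave.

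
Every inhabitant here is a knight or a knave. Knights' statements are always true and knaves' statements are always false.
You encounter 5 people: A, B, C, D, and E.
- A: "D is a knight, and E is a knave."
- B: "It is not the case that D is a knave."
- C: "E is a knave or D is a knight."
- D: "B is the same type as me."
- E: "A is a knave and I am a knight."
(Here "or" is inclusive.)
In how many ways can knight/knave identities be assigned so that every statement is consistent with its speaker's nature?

2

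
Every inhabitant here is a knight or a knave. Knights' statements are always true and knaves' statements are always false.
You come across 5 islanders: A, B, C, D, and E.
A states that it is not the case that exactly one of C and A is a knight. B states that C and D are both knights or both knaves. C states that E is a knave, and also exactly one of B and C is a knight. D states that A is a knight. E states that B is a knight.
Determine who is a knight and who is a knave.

A is a knave, and the claim "it is not the case that exactly one of C and A is a knight" is indeed False.
B is a knave; "C and D are both knights or both knaves" is False, as required.
As a knight, C's statement "E is a knave, and also exactly one of B and C is a knight" should be True; it is.
Since D is a knave, "A is a knight" needs to be False, which holds.
E (knave): "B is a knight" — False. ✓

A is a knave, B is a knave, C is a knight, D is a knave, and E is a knave.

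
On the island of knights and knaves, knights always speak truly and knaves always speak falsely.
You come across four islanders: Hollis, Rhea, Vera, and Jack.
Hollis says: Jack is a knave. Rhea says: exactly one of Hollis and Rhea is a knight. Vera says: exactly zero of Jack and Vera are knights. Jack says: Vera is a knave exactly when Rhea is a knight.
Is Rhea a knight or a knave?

Rhea is a knight.

Consistent assignments: {Hollis=knave, Rhea=knight, Vera=knave, Jack=knight}
In every consistent assignment, Rhea is a knight.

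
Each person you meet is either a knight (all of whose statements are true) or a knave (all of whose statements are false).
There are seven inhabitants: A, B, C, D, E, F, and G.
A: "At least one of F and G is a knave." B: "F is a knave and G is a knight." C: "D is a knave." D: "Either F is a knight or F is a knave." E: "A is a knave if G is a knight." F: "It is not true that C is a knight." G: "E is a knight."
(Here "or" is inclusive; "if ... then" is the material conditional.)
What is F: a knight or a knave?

F is a knight.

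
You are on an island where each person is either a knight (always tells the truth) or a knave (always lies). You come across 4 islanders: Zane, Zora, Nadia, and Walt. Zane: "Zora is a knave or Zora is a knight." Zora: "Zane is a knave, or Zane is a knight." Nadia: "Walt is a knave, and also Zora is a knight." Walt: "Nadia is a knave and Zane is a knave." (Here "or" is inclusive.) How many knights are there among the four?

3

The unique consistent assignment is Zane=knight, Zora=knight, Nadia=knight, Walt=knave.
That has 3 knights.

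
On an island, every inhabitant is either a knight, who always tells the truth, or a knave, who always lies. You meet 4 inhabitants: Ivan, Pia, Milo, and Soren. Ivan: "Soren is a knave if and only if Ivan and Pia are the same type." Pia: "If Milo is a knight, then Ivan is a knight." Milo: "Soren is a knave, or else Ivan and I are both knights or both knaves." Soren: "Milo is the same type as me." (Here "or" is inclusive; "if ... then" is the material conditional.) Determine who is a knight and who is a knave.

Knights: Ivan, Pia, and Milo. Knaves: Soren.

Suppose Ivan is a knave. Then Ivan's statement "Soren is a knave if and only if Ivan and Pia are the same type" would have to be false. Checking the 8 ways to assign the others, none is consistent with every speaker.
(For instance, with Pia=knight, Milo=knight, Soren=knave, Pia's claim "if Milo is a knight, then Ivan is a knight" comes out false where it would need to be true.)
So Ivan must be a knight, making "Soren is a knave if and only if Ivan and Pia are the same type" true. Taking Ivan=knight, Pia=knight, Milo=knight, Soren=knave, each remaining statement checks out:
  Pia (knight): "if Milo is a knight, then Ivan is a knight" — true. ✓
  Milo (knight): "Soren is a knave, or else Ivan and I are both knights or both knaves" — true. ✓
  Soren (knave): "Milo is the same type as me" — false. ✓
This is the unique consistent assignment.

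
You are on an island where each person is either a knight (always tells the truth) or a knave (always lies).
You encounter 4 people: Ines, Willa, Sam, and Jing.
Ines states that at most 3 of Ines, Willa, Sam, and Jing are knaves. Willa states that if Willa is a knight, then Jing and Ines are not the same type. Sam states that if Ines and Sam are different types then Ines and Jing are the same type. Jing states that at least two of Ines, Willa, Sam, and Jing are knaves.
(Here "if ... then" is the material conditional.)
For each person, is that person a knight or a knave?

Ines is a knight, Willa is a knight, Sam is a knight, and Jing is a knave.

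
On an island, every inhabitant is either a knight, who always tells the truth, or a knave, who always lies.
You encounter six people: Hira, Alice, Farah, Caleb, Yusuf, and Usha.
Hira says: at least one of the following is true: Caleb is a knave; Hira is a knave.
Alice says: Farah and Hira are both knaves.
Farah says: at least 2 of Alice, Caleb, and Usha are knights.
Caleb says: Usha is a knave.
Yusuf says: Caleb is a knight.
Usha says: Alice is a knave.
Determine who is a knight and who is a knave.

Hira is a knight, Alice is a knave, Farah is a knave, Caleb is a knave, Yusuf is a knave, and Usha is a knight.

As a knight, Hira's statement "at least one of the following is true: Caleb is a knave; Hira is a knave" should be True; it is.
Alice is a knave, so "Farah and Hira are both knaves" must be False — and it is.
Farah is a knave, and the claim "at least 2 of Alice, Caleb, and Usha are knights" is indeed False.
Caleb is a knave; "Usha is a knave" is False, as required.
Yusuf (knave): "Caleb is a knight" — False. ✓
Usha (knight): "Alice is a knave" — True. ✓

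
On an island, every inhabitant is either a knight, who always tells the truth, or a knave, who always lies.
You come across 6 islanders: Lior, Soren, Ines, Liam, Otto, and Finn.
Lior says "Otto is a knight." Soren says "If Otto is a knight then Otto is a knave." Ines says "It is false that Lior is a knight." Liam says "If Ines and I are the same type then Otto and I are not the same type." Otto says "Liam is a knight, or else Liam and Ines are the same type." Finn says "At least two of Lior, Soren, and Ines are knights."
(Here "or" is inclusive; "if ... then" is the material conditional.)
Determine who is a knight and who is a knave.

Since Lior is a knight, "Otto is a knight" needs to be True, which holds.
Soren is a knave, and the claim "if Otto is a knight then Otto is a knave" is indeed False.
Ines is a knave, and the claim "it is false that Lior is a knight" is indeed False.
Since Liam is a knight, "if Ines and I are the same type then Otto and I are not the same type" needs to be True, which holds.
Otto is a knight, and the claim "Liam is a knight, or else Liam and Ines are the same type" is indeed True.
Finn (knave): "at least two of Lior, Soren, and Ines are knights" — False. ✓

Knights: Lior, Liam, and Otto. Knaves: Soren, Ines, and Finn.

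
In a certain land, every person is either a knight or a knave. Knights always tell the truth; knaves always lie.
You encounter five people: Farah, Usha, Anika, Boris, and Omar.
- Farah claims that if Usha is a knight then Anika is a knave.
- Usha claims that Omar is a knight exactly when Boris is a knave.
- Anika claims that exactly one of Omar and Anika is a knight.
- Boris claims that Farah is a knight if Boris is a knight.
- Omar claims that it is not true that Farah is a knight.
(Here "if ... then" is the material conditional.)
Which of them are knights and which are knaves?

Farah is a knight; "if Usha is a knight then Anika is a knave" is true, as required.
As a knight, Usha's statement "Omar is a knight exactly when Boris is a knave" should be true; it is.
Since Anika is a knave, "exactly one of Omar and Anika is a knight" needs to be False, which holds.
Boris is a knight; "Farah is a knight if Boris is a knight" is true, as required.
Omar is a knave; "it is not true that Farah is a knight" is False, as required.

Farah is a knight, Usha is a knight, Anika is a knave, Boris is a knight, and Omar is a knave.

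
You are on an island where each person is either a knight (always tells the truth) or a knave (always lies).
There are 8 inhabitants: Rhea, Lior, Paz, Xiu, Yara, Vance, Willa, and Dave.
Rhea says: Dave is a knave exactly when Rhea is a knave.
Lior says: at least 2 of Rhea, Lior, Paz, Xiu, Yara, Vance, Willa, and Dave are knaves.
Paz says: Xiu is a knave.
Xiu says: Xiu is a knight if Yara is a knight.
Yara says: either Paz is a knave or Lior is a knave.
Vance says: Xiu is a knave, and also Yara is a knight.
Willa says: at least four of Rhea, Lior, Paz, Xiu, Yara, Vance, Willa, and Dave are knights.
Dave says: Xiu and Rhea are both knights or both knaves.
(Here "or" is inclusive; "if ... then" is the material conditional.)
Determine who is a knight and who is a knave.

Rhea is a knight, Lior is a knight, Paz is a knave, Xiu is a knight, Yara is a knight, Vance is a knave, Willa is a knight, and Dave is a knight.

As a knight, Rhea's statement "Dave is a knave exactly when Rhea is a knave" should be true; it is.
As a knight, Lior's statement "at least 2 of Rhea, Lior, Paz, Xiu, Yara, Vance, Willa, and Dave are knaves" should be true; it is.
Paz is a knave, so "Xiu is a knave" must be False — and it is.
Xiu is a knight, and the claim "Xiu is a knight if Yara is a knight" is indeed true.
Yara (knight): "either Paz is a knave or Lior is a knave" — true. ✓
Vance is a knave; "Xiu is a knave, and also Yara is a knight" is False, as required.
Willa is a knight; "at least four of Rhea, Lior, Paz, Xiu, Yara, Vance, Willa, and Dave are knights" is true, as required.
Since Dave is a knight, "Xiu and Rhea are both knights or both knaves" needs to be true, which holds.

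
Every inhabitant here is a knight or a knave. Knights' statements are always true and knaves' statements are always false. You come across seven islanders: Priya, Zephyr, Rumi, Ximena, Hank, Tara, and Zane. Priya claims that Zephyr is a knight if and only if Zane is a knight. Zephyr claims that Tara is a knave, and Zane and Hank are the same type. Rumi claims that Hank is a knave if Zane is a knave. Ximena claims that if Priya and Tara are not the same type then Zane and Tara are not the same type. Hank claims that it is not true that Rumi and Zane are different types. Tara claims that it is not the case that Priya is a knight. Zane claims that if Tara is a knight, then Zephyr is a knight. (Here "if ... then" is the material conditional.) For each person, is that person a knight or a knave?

Priya (knight): "Zephyr is a knight if and only if Zane is a knight" — true. ✓
Zephyr is a knight, so "Tara is a knave, and Zane and Hank are the same type" must be true — and it is.
Rumi is a knight, and the claim "Hank is a knave if Zane is a knave" is indeed true.
Since Ximena is a knight, "if Priya and Tara are not the same type then Zane and Tara are not the same type" needs to be true, which holds.
Hank is a knight, and the claim "it is not true that Rumi and Zane are different types" is indeed true.
Tara is a knave, and the claim "it is not the case that Priya is a knight" is indeed False.
Zane is a knight, and the claim "if Tara is a knight, then Zephyr is a knight" is indeed true.

Knights: Priya, Zephyr, Rumi, Ximena, Hank, and Zane. Knaves: Tara.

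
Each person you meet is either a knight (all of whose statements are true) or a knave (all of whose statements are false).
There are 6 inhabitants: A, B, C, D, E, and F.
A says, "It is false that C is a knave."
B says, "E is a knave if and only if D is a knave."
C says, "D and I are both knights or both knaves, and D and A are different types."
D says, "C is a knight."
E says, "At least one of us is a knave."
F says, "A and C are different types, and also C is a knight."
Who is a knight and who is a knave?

A is a knave, B is a knave, C is a knave, D is a knave, E is a knight, and F is a knave.

As a knave, A's statement "it is false that C is a knave" should be False; it is.
Since B is a knave, "E is a knave if and only if D is a knave" needs to be False, which holds.
C is a knave; "D and I are both knights or both knaves, and D and A are different types" is False, as required.
D (knave): "C is a knight" — False. ✓
Since E is a knight, "at least one of us is a knave" needs to be true, which holds.
F is a knave, and the claim "A and C are different types, and also C is a knight" is indeed False.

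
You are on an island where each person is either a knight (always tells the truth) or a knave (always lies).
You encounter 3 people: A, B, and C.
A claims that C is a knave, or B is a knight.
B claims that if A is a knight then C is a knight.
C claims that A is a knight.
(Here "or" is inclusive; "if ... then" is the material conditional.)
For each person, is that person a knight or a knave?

A is a knight, B is a knight, and C is a knight.

A (knight): "C is a knave, or B is a knight" — true. ✓
Since B is a knight, "if A is a knight then C is a knight" needs to be true, which holds.
Since C is a knight, "A is a knight" needs to be true, which holds.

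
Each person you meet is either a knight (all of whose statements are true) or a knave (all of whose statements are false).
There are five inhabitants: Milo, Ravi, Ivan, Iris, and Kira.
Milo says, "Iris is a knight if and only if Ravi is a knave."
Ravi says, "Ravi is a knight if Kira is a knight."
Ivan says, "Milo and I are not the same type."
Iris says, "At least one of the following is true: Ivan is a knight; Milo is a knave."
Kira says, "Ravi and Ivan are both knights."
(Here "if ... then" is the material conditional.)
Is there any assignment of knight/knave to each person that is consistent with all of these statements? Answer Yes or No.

One consistent assignment: Milo=knave, Ravi=knight, Ivan=knight, Iris=knight, Kira=knight.

Yes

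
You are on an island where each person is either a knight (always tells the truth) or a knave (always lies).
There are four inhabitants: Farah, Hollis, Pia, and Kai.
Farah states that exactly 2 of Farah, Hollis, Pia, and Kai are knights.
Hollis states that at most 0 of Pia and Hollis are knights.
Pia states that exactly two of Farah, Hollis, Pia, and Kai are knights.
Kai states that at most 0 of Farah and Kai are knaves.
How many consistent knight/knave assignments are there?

Consistent assignments:
  Farah=knight, Hollis=knave, Pia=knight, Kai=knave

1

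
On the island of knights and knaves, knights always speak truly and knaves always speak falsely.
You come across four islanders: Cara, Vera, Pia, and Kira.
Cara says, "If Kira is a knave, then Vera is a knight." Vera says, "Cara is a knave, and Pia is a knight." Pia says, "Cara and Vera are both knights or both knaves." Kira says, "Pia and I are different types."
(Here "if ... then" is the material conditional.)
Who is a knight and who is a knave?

Cara is a knight; "if Kira is a knave, then Vera is a knight" is True, as required.
Since Vera is a knave, "Cara is a knave, and Pia is a knight" needs to be False, which holds.
Since Pia is a knave, "Cara and Vera are both knights or both knaves" needs to be False, which holds.
Kira (knight): "Pia and I are different types" — True. ✓

Cara is a knight, Vera is a knave, Pia is a knave, and Kira is a knight.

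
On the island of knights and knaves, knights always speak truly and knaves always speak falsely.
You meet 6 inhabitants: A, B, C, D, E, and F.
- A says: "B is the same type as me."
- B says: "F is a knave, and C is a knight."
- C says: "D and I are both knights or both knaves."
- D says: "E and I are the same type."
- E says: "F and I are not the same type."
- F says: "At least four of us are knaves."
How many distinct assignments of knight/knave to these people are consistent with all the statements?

Consistent assignments:
  A=knight, B=knight, C=knight, D=knight, E=knight, F=knave
  A=knave, B=knight, C=knight, D=knight, E=knight, F=knave

2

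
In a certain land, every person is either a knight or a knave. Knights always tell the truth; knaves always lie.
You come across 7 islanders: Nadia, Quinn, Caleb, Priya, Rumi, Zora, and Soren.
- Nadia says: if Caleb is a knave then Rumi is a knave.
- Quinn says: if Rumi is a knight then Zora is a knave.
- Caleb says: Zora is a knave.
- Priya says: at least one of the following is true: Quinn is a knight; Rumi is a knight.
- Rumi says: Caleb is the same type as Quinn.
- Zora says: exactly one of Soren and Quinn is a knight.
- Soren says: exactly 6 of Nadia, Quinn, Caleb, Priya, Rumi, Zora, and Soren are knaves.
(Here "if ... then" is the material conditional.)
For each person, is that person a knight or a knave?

Nadia is a knight, Quinn is a knight, Caleb is a knave, Priya is a knight, Rumi is a knave, Zora is a knight, and Soren is a knave.

Nadia is a knight; "if Caleb is a knave then Rumi is a knave" is True, as required.
As a knight, Quinn's statement "if Rumi is a knight then Zora is a knave" should be True; it is.
Caleb (knave): "Zora is a knave" — False. ✓
As a knight, Priya's statement "at least one of the following is true: Quinn is a knight; Rumi is a knight" should be True; it is.
Rumi is a knave, and the claim "Caleb is the same type as Quinn" is indeed False.
Zora is a knight; "exactly one of Soren and Quinn is a knight" is True, as required.
Soren (knave): "exactly 6 of Nadia, Quinn, Caleb, Priya, Rumi, Zora, and Soren are knaves" — False. ✓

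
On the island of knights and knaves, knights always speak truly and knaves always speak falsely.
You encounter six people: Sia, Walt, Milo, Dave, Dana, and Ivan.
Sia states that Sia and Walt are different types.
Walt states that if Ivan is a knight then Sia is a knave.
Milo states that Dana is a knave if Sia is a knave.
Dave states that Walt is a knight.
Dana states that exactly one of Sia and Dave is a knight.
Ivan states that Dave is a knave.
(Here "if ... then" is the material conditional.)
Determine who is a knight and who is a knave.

Knights: Sia, Milo, Dana, and Ivan. Knaves: Walt and Dave.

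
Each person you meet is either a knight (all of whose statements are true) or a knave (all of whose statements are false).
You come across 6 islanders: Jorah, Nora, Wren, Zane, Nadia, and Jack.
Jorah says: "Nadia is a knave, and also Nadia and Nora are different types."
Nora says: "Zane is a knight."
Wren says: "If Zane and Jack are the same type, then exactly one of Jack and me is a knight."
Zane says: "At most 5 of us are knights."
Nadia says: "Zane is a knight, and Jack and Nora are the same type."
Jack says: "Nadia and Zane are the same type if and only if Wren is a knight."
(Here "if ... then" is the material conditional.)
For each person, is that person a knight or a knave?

Jorah (knight): "Nadia is a knave, and also Nadia and Nora are different types" — true. ✓
Since Nora is a knight, "Zane is a knight" needs to be true, which holds.
Since Wren is a knight, "if Zane and Jack are the same type, then exactly one of Jack and me is a knight" needs to be true, which holds.
Zane (knight): "at most 5 of us are knights" — true. ✓
Since Nadia is a knave, "Zane is a knight, and Jack and Nora are the same type" needs to be false, which holds.
Since Jack is a knave, "Nadia and Zane are the same type if and only if Wren is a knight" needs to be false, which holds.

Knights: Jorah, Nora, Wren, and Zane. Knaves: Nadia and Jack.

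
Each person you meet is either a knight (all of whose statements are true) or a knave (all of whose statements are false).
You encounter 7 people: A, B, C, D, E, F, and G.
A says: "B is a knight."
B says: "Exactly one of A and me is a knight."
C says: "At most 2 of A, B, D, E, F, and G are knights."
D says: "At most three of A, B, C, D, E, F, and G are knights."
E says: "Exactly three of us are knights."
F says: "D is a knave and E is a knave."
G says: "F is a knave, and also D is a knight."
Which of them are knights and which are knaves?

A is a knave, B is a knave, C is a knave, D is a knight, E is a knight, F is a knave, and G is a knight.

A is a knave, so "B is a knight" must be False — and it is.
B is a knave, and the claim "exactly one of A and me is a knight" is indeed False.
C is a knave; "at most 2 of A, B, D, E, F, and G are knights" is False, as required.
D is a knight; "at most three of A, B, C, D, E, F, and G are knights" is True, as required.
As a knight, E's statement "exactly three of us are knights" should be True; it is.
Since F is a knave, "D is a knave and E is a knave" needs to be False, which holds.
G is a knight, so "F is a knave, and also D is a knight" must be True — and it is.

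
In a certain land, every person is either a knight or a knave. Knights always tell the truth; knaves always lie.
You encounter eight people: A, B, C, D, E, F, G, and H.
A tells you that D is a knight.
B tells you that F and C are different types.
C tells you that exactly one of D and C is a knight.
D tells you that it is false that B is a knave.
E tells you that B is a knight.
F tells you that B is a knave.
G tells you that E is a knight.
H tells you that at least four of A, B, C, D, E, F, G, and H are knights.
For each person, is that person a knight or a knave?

A is a knave; "D is a knight" is false, as required.
B is a knave, so "F and C are different types" must be false — and it is.
C is a knight, and the claim "exactly one of D and C is a knight" is indeed true.
D is a knave, and the claim "it is false that B is a knave" is indeed false.
E is a knave, so "B is a knight" must be false — and it is.
F is a knight, so "B is a knave" must be true — and it is.
G is a knave; "E is a knight" is false, as required.
H is a knave, and the claim "at least four of A, B, C, D, E, F, G, and H are knights" is indeed false.

A is a knave, B is a knave, C is a knight, D is a knave, E is a knave, F is a knight, G is a knave, and H is a knave.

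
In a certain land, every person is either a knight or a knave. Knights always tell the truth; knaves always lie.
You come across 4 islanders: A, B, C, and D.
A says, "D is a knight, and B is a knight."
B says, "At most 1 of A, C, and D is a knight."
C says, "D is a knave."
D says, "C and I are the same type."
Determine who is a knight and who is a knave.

A is a knave, B is a knight, C is a knight, and D is a knave.

A is a knave, and the claim "D is a knight, and B is a knight" is indeed false.
B (knight): "at most 1 of A, C, and D is a knight" — True. ✓
C is a knight, and the claim "D is a knave" is indeed True.
D is a knave, and the claim "C and I are the same type" is indeed false.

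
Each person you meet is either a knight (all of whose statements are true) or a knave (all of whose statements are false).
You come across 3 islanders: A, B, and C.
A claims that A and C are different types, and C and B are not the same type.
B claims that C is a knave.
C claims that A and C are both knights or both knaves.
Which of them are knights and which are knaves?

Suppose A is a knave. Then A's statement "A and C are different types, and C and B are not the same type" would have to be false. Checking the 4 ways to assign the others, none is consistent with every speaker.
(For instance, with B=knight, C=knave, C's claim "A and C are both knights or both knaves" comes out true where it would need to be false.)
So A must be a knight, making "A and C are different types, and C and B are not the same type" true. Taking A=knight, B=knight, C=knave, each remaining statement checks out:
  B (knight): "C is a knave" — true. ✓
  C (knave): "A and C are both knights or both knaves" — false. ✓
This is the unique consistent assignment.

A is a knight, B is a knight, and C is a knave.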